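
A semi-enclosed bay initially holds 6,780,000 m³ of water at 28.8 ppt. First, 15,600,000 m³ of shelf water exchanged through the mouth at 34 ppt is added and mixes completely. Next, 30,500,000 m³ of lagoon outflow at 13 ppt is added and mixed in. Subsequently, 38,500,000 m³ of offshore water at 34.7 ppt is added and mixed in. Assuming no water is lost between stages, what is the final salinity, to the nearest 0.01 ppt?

26.90 ppt

Total salt / total volume:
Initial salt = 6,780,000×28.8 = 195,264,000
After stage 1: salt = 195,264,000 + 15,600,000×34 = 725,664,000; volume = 22,380,000 m³; S = 32.425 ppt
After stage 2: salt = 725,664,000 + 30,500,000×13 = 1,122,164,000; volume = 52,880,000 m³; S = 21.221 ppt
After stage 3: salt = 1,122,164,000 + 38,500,000×34.7 = 2,458,114,000; volume = 91,380,000 m³
S = 2,458,114,000 / 91,380,000 = 26.8999 ppt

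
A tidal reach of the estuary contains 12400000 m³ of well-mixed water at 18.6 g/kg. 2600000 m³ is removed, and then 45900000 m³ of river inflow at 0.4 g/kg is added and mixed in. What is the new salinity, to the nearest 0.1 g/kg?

3.6 g/kg

Remaining after removal: 9,800,000 m³ at 18.6 g/kg (salt = 182,280,000)
After addition: salt = 182,280,000 + 45,900,000×0.4 = 200,640,000; volume = 55,700,000 m³
S = 200,640,000 / 55,700,000 = 3.6022 g/kg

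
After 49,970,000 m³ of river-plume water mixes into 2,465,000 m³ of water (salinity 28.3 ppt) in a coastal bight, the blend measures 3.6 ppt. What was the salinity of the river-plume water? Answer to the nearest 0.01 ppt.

2.38 ppt

Salt balance: 2,465,000×28.3 + 49,970,000×S = 52,435,000×3.6
69,759,500 + 49,970,000·S = 188,766,000
S = (188,766,000 − 69,759,500) / 49,970,000 = 2.3816 ppt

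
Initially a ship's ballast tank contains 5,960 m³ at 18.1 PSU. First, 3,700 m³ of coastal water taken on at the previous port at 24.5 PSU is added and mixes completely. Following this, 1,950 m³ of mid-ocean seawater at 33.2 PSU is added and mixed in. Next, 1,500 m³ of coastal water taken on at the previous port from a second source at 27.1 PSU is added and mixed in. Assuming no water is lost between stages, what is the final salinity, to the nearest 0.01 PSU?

By conservation of dissolved salt,
Initial salt = 5,960×18.1 = 107,876
After stage 1: salt = 107,876 + 3,700×24.5 = 198,526; volume = 9,660 m³; S = 20.551 PSU
After stage 2: salt = 198,526 + 1,950×33.2 = 263,266; volume = 11,610 m³; S = 22.676 PSU
After stage 3: salt = 263,266 + 1,500×27.1 = 303,916; volume = 13,110 m³
S = 303,916 / 13,110 = 23.182 PSU

23.18 PSU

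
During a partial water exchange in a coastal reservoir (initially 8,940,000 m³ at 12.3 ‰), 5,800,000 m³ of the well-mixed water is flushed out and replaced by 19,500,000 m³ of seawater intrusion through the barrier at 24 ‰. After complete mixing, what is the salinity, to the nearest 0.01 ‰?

Remaining after removal: 3,140,000 m³ at 12.3 ‰ (salt = 38,622,000)
After addition: salt = 38,622,000 + 19,500,000×24 = 506,622,000; volume = 22,640,000 m³
S = 506,622,000 / 22,640,000 = 22.3773 ‰

22.38 ‰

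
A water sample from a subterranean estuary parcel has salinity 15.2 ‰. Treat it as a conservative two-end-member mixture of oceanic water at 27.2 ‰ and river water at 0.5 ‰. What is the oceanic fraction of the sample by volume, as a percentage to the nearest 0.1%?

55.1%

Let g be the oceanic fraction. Salt balance per unit volume:
g×27.2 + (1−g)×0.5 = 15.2
g = (15.2 − 0.5) / (27.2 − 0.5) = 14.7/26.7 = 0.5506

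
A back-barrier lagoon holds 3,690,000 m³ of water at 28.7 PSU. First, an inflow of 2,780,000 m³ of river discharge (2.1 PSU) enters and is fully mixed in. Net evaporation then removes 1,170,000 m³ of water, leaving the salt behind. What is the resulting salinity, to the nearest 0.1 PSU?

21.1 PSU

After mixing: salt = 3,690,000×28.7 + 2,780,000×2.1 = 111,741,000; volume = 6,470,000 m³
After evaporation: salt unchanged = 111,741,000; volume = 6,470,000 − 1,170,000 = 5,300,000 m³
S = 111,741,000 / 5,300,000 = 21.0832 PSU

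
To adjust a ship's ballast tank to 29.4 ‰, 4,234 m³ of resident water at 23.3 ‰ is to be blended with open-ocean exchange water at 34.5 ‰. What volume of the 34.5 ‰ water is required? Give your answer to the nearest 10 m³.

Salt balance: 4,234×23.3 + V×34.5 = (4,234+V)×29.4
98,652.2 + 34.5V = 124,479.6 + 29.4V
25,827.4 = 5.1V
V = 5,064.2 m³

5060 m³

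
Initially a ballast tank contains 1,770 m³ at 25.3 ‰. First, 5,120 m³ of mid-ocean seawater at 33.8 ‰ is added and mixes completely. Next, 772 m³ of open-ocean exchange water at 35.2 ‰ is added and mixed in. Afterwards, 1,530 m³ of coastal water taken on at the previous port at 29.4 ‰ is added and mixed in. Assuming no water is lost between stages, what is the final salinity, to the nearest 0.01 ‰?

31.55 ‰

Total salt / total volume:
Initial salt = 1,770×25.3 = 44,781
After stage 1: salt = 44,781 + 5,120×33.8 = 217,837; volume = 6,890 m³; S = 31.616 ‰
After stage 2: salt = 217,837 + 772×35.2 = 245,011.4; volume = 7,662 m³; S = 31.977 ‰
After stage 3: salt = 245,011.4 + 1,530×29.4 = 289,993.4; volume = 9,192 m³
S = 289,993.4 / 9,192 = 31.5485 ‰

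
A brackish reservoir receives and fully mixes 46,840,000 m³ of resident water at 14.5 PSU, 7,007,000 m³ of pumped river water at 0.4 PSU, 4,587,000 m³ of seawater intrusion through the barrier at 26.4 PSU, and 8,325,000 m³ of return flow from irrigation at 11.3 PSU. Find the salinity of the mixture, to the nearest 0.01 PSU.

By conservation of dissolved salt,
salt = 46,840,000×14.5 + 7,007,000×0.4 + 4,587,000×26.4 + 8,325,000×11.3 = 679,180,000 + 2,802,800 + 121,096,800 + 94,072,500 = 897,152,100
volume = 46,840,000 + 7,007,000 + 4,587,000 + 8,325,000 = 66,759,000 m³
S = 897,152,100 / 66,759,000 = 13.4387 PSU

13.44 PSU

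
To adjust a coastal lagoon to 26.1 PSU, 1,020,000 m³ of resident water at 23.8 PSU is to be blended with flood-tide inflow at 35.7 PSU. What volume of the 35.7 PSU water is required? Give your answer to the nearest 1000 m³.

244000 m³

Salt balance: 1,020,000×23.8 + V×35.7 = (1,020,000+V)×26.1
24,276,000 + 35.7V = 26,622,000 + 26.1V
2,346,000 = 9.6V
V = 244,375 m³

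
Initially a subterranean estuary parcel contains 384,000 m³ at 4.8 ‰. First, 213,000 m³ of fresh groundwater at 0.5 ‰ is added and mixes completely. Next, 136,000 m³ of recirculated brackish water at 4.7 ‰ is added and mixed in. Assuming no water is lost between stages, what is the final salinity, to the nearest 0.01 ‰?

3.53 ‰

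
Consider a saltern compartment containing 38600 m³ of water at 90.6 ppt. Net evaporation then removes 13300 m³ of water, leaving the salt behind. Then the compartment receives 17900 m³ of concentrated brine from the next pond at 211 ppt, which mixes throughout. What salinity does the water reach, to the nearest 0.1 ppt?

After evaporation: salt = 38,600×90.6 = 3,497,160; volume = 38,600 − 13,300 = 25,300 m³
After mixing: salt = 3,497,160 + 17,900×211 = 7,274,060; volume = 25,300 + 17,900 = 43,200 m³
S = 7,274,060 / 43,200 = 168.381 ppt

168.4 ppt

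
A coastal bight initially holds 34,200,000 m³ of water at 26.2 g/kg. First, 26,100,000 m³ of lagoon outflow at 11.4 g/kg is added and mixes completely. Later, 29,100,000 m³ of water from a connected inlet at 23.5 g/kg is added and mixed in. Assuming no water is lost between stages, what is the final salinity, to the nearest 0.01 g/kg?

Total salt / total volume:
Initial salt = 34,200,000×26.2 = 896,040,000
After stage 1: salt = 896,040,000 + 26,100,000×11.4 = 1,193,580,000; volume = 60,300,000 m³; S = 19.794 g/kg
After stage 2: salt = 1,193,580,000 + 29,100,000×23.5 = 1,877,430,000; volume = 89,400,000 m³
S = 1,877,430,000 / 89,400,000 = 21.0003 g/kg

21.00 g/kg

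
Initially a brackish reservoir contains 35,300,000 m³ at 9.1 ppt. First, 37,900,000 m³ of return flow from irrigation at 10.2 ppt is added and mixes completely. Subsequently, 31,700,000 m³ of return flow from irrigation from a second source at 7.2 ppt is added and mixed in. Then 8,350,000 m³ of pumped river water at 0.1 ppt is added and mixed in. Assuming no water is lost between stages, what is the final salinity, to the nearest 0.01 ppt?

Salt balance:
Initial salt = 35,300,000×9.1 = 321,230,000
After stage 1: salt = 321,230,000 + 37,900,000×10.2 = 707,810,000; volume = 73,200,000 m³; S = 9.67 ppt
After stage 2: salt = 707,810,000 + 31,700,000×7.2 = 936,050,000; volume = 104,900,000 m³; S = 8.923 ppt
After stage 3: salt = 936,050,000 + 8,350,000×0.1 = 936,885,000; volume = 113,250,000 m³
S = 936,885,000 / 113,250,000 = 8.2727 ppt

8.27 ppt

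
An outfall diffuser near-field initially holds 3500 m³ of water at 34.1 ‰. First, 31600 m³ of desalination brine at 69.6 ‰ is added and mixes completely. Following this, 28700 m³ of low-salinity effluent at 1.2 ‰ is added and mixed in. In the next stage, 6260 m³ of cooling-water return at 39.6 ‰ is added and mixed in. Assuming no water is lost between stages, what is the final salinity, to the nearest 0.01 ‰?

37.13 ‰

Weighted by volume,
Initial salt = 3,500×34.1 = 119,350
After stage 1: salt = 119,350 + 31,600×69.6 = 2,318,710; volume = 35,100 m³; S = 66.06 ‰
After stage 2: salt = 2,318,710 + 28,700×1.2 = 2,353,150; volume = 63,800 m³; S = 36.883 ‰
After stage 3: salt = 2,353,150 + 6,260×39.6 = 2,601,046; volume = 70,060 m³
S = 2,601,046 / 70,060 = 37.126 ‰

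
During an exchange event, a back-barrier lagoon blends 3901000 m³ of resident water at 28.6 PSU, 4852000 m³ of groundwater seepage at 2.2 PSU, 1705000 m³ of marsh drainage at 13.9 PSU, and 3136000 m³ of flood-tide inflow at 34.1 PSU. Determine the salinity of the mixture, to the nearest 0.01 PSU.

18.60 PSU

Conserving salt mass:
salt = 3,901,000×28.6 + 4,852,000×2.2 + 1,705,000×13.9 + 3,136,000×34.1 = 111,568,600 + 10,674,400 + 23,699,500 + 106,937,600 = 252,880,100
volume = 3,901,000 + 4,852,000 + 1,705,000 + 3,136,000 = 13,594,000 m³
S = 252,880,100 / 13,594,000 = 18.6023 PSU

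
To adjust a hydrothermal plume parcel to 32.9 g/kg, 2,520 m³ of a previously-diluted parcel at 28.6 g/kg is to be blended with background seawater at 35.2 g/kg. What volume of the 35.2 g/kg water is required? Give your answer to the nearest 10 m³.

4710 m³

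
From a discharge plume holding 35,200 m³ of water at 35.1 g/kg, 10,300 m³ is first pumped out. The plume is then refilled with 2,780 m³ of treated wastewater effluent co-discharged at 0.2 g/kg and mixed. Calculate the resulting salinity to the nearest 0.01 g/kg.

31.59 g/kg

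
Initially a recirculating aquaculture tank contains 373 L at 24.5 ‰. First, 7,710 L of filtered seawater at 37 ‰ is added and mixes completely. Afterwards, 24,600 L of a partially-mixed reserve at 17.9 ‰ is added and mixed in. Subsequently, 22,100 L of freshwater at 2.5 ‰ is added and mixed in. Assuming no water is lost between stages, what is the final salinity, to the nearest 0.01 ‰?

14.42 ‰

Weighted by volume,
Initial salt = 373×24.5 = 9,138.5
After stage 1: salt = 9,138.5 + 7,710×37 = 294,408.5; volume = 8,083 L; S = 36.423 ‰
After stage 2: salt = 294,408.5 + 24,600×17.9 = 734,748.5; volume = 32,683 L; S = 22.481 ‰
After stage 3: salt = 734,748.5 + 22,100×2.5 = 789,998.5; volume = 54,783 L
S = 789,998.5 / 54,783 = 14.4205 ‰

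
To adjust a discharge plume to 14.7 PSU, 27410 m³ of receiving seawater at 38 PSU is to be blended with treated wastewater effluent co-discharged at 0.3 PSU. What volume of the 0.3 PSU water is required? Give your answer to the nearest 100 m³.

Salt balance: 27,410×38 + V×0.3 = (27,410+V)×14.7
1,041,580 + 0.3V = 402,927 + 14.7V
638,653 = 14.4V
V = 44,350.9 m³

44400 m³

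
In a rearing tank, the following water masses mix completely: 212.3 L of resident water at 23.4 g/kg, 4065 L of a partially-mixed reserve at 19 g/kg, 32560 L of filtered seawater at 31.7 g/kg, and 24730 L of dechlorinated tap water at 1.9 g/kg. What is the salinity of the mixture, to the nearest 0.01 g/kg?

18.86 g/kg

By conservation of dissolved salt,
salt = 212.3×23.4 + 4,065×19 + 32,560×31.7 + 24,730×1.9 = 4,967.82 + 77,235 + 1,032,152 + 46,987 = 1,161,341.82
volume = 212.3 + 4,065 + 32,560 + 24,730 = 61,567.3 L
S = 1,161,341.82 / 61,567.3 = 18.863 g/kg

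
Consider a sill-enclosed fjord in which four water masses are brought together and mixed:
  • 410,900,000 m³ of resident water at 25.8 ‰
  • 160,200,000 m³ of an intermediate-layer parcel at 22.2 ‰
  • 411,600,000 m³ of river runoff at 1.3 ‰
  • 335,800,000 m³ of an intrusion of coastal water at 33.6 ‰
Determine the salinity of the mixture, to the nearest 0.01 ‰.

Weighted by volume,
salt = 410,900,000×25.8 + 160,200,000×22.2 + 411,600,000×1.3 + 335,800,000×33.6 = 10,601,220,000 + 3,556,440,000 + 535,080,000 + 11,282,880,000 = 25,975,620,000
volume = 410,900,000 + 160,200,000 + 411,600,000 + 335,800,000 = 1,318,500,000 m³
S = 25,975,620,000 / 1,318,500,000 = 19.7009 ‰

19.70 ‰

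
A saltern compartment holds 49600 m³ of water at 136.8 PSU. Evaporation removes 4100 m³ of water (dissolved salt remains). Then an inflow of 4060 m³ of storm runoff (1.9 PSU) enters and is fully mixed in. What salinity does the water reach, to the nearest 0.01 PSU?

After evaporation: salt = 49,600×136.8 = 6,785,280; volume = 49,600 − 4,100 = 45,500 m³
After mixing: salt = 6,785,280 + 4,060×1.9 = 6,792,994; volume = 45,500 + 4,060 = 49,560 m³
S = 6,792,994 / 49,560 = 137.0661 PSU

137.07 PSU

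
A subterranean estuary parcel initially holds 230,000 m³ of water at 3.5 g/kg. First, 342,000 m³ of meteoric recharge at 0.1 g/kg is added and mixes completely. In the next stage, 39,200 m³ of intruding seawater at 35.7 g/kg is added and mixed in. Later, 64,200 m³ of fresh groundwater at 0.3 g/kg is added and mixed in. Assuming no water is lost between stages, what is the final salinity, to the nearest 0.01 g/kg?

3.34 g/kg

Total salt / total volume:
Initial salt = 230,000×3.5 = 805,000
After stage 1: salt = 805,000 + 342,000×0.1 = 839,200; volume = 572,000 m³; S = 1.467 g/kg
After stage 2: salt = 839,200 + 39,200×35.7 = 2,238,640; volume = 611,200 m³; S = 3.663 g/kg
After stage 3: salt = 2,238,640 + 64,200×0.3 = 2,257,900; volume = 675,400 m³
S = 2,257,900 / 675,400 = 3.3431 g/kg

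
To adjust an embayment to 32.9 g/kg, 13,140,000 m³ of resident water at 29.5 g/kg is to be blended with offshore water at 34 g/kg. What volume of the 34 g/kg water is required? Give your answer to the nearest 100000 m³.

40600000 m³

Salt balance: 13,140,000×29.5 + V×34 = (13,140,000+V)×32.9
387,630,000 + 34V = 432,306,000 + 32.9V
44,676,000 = 1.1V
V = 40,614,545.45 m³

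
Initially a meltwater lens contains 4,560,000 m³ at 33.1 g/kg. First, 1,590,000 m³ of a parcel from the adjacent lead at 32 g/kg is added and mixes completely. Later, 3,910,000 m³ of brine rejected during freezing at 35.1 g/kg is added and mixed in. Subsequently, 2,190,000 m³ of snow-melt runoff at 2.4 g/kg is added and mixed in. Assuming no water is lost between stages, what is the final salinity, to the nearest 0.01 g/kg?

Salt balance:
Initial salt = 4,560,000×33.1 = 150,936,000
After stage 1: salt = 150,936,000 + 1,590,000×32 = 201,816,000; volume = 6,150,000 m³; S = 32.816 g/kg
After stage 2: salt = 201,816,000 + 3,910,000×35.1 = 339,057,000; volume = 10,060,000 m³; S = 33.703 g/kg
After stage 3: salt = 339,057,000 + 2,190,000×2.4 = 344,313,000; volume = 12,250,000 m³
S = 344,313,000 / 12,250,000 = 28.1072 g/kg

28.11 g/kg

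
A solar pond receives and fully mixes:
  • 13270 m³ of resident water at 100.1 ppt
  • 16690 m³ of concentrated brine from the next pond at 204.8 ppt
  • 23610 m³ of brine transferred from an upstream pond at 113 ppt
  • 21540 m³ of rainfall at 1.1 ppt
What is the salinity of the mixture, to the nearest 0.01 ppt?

99.03 ppt

By conservation of dissolved salt,
salt = 13,270×100.1 + 16,690×204.8 + 23,610×113 + 21,540×1.1 = 1,328,327 + 3,418,112 + 2,667,930 + 23,694 = 7,438,063
volume = 13,270 + 16,690 + 23,610 + 21,540 = 75,110 m³
S = 7,438,063 / 75,110 = 99.0289 ppt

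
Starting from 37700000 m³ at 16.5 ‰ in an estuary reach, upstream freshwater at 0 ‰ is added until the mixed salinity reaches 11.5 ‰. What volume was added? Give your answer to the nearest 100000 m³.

Salt balance: 37,700,000×16.5 + V×0 = (37,700,000+V)×11.5
622,050,000 + 0V = 433,550,000 + 11.5V
188,500,000 = 11.5V
V = 16,391,304.35 m³

16400000 m³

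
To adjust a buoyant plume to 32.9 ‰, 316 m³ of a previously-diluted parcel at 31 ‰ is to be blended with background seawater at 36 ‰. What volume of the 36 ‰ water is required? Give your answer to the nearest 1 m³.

194 m³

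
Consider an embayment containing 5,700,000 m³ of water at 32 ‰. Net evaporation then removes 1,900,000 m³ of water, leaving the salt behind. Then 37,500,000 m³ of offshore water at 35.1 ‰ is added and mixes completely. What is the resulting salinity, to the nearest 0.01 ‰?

After evaporation: salt = 5,700,000×32 = 182,400,000; volume = 5,700,000 − 1,900,000 = 3,800,000 m³
After mixing: salt = 182,400,000 + 37,500,000×35.1 = 1,498,650,000; volume = 3,800,000 + 37,500,000 = 41,300,000 m³
S = 1,498,650,000 / 41,300,000 = 36.2869 ‰

36.29 ‰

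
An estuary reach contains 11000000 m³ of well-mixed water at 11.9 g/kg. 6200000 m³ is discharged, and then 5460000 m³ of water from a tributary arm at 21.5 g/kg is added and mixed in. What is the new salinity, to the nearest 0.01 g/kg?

17.01 g/kg

Remaining after removal: 4,800,000 m³ at 11.9 g/kg (salt = 57,120,000)
After addition: salt = 57,120,000 + 5,460,000×21.5 = 174,510,000; volume = 10,260,000 m³
S = 174,510,000 / 10,260,000 = 17.0088 g/kg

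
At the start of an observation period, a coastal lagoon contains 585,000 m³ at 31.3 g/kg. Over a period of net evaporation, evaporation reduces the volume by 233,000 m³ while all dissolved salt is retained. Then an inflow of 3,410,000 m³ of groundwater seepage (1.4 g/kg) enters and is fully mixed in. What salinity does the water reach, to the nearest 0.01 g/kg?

6.14 g/kg

After evaporation: salt = 585,000×31.3 = 18,310,500; volume = 585,000 − 233,000 = 352,000 m³
After mixing: salt = 18,310,500 + 3,410,000×1.4 = 23,084,500; volume = 352,000 + 3,410,000 = 3,762,000 m³
S = 23,084,500 / 3,762,000 = 6.1362 g/kg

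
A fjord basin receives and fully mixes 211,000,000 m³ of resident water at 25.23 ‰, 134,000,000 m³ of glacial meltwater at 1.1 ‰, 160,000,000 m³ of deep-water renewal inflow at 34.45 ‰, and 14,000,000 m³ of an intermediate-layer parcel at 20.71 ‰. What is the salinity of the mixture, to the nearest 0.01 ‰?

Salt balance:
salt = 211,000,000×25.23 + 134,000,000×1.1 + 160,000,000×34.45 + 14,000,000×20.71 = 5,323,530,000 + 147,400,000 + 5,512,000,000 + 289,940,000 = 11,272,870,000
volume = 211,000,000 + 134,000,000 + 160,000,000 + 14,000,000 = 519,000,000 m³
S = 11,272,870,000 / 519,000,000 = 21.7204 ‰

21.72 ‰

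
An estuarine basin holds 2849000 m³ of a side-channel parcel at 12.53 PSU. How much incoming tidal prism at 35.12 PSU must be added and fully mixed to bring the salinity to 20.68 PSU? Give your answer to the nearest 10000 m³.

1610000 m³

Salt balance: 2,849,000×12.53 + V×35.12 = (2,849,000+V)×20.68
35,697,970 + 35.12V = 58,917,320 + 20.68V
23,219,350 = 14.44V
V = 1,607,988.23 m³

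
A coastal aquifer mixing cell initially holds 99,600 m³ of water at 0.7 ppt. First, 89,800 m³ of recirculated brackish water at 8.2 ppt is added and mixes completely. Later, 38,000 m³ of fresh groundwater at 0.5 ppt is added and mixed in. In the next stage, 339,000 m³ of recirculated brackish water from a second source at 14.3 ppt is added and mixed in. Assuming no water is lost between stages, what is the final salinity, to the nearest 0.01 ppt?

10.02 ppt

Weighted by volume,
Initial salt = 99,600×0.7 = 69,720
After stage 1: salt = 69,720 + 89,800×8.2 = 806,080; volume = 189,400 m³; S = 4.256 ppt
After stage 2: salt = 806,080 + 38,000×0.5 = 825,080; volume = 227,400 m³; S = 3.628 ppt
After stage 3: salt = 825,080 + 339,000×14.3 = 5,672,780; volume = 566,400 m³
S = 5,672,780 / 566,400 = 10.0155 ppt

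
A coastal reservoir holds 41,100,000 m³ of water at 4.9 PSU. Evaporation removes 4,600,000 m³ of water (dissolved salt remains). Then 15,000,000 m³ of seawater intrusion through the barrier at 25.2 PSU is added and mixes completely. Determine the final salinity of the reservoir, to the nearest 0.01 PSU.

11.25 PSU

After evaporation: salt = 41,100,000×4.9 = 201,390,000; volume = 41,100,000 − 4,600,000 = 36,500,000 m³
After mixing: salt = 201,390,000 + 15,000,000×25.2 = 579,390,000; volume = 36,500,000 + 15,000,000 = 51,500,000 m³
S = 579,390,000 / 51,500,000 = 11.2503 PSU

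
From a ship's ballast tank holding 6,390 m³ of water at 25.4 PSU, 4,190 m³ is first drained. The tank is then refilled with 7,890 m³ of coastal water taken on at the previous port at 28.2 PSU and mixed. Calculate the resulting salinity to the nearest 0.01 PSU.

27.59 PSU

Remaining after removal: 2,200 m³ at 25.4 PSU (salt = 55,880)
After addition: salt = 55,880 + 7,890×28.2 = 278,378; volume = 10,090 m³
S = 278,378 / 10,090 = 27.5895 PSU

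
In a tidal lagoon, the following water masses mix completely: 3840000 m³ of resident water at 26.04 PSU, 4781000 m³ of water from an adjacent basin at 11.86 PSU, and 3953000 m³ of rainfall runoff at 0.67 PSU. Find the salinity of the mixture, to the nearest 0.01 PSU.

Salt balance:
salt = 3,840,000×26.04 + 4,781,000×11.86 + 3,953,000×0.67 = 99,993,600 + 56,702,660 + 2,648,510 = 159,344,770
volume = 3,840,000 + 4,781,000 + 3,953,000 = 12,574,000 m³
S = 159,344,770 / 12,574,000 = 12.6726 PSU

12.67 PSU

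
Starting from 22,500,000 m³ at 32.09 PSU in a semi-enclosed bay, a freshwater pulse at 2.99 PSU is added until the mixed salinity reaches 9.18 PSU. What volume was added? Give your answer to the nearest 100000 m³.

Salt balance: 22,500,000×32.09 + V×2.99 = (22,500,000+V)×9.18
722,025,000 + 2.99V = 206,550,000 + 9.18V
515,475,000 = 6.19V
V = 83,275,444.26 m³

83300000 m³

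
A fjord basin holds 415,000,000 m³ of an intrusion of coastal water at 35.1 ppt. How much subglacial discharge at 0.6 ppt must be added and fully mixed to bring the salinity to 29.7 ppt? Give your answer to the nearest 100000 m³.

77000000 m³

Salt balance: 415,000,000×35.1 + V×0.6 = (415,000,000+V)×29.7
14,566,500,000 + 0.6V = 12,325,500,000 + 29.7V
2,241,000,000 = 29.1V
V = 77,010,309.28 m³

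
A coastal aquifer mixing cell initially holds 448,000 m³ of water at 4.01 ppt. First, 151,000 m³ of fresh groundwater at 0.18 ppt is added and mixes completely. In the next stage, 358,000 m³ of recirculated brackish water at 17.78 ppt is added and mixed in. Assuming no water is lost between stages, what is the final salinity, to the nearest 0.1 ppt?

Total salt / total volume:
Initial salt = 448,000×4.01 = 1,796,480
After stage 1: salt = 1,796,480 + 151,000×0.18 = 1,823,660; volume = 599,000 m³; S = 3.045 ppt
After stage 2: salt = 1,823,660 + 358,000×17.78 = 8,188,900; volume = 957,000 m³
S = 8,188,900 / 957,000 = 8.5568 ppt

8.6 ppt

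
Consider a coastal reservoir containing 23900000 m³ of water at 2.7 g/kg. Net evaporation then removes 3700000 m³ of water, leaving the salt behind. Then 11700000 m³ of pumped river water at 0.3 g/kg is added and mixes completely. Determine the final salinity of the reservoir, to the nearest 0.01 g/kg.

2.13 g/kg

After evaporation: salt = 23,900,000×2.7 = 64,530,000; volume = 23,900,000 − 3,700,000 = 20,200,000 m³
After mixing: salt = 64,530,000 + 11,700,000×0.3 = 68,040,000; volume = 20,200,000 + 11,700,000 = 31,900,000 m³
S = 68,040,000 / 31,900,000 = 2.1329 g/kg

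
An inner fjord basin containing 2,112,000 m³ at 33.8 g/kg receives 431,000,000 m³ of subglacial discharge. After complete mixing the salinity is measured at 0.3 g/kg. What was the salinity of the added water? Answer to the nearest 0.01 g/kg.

Salt balance: 2,112,000×33.8 + 431,000,000×S = 433,112,000×0.3
71,385,600 + 431,000,000·S = 129,933,600
S = (129,933,600 − 71,385,600) / 431,000,000 = 0.1358 g/kg

0.14 g/kg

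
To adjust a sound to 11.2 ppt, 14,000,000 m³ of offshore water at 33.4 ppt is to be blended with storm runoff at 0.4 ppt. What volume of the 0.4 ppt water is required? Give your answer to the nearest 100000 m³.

Salt balance: 14,000,000×33.4 + V×0.4 = (14,000,000+V)×11.2
467,600,000 + 0.4V = 156,800,000 + 11.2V
310,800,000 = 10.8V
V = 28,777,777.78 m³

28800000 m³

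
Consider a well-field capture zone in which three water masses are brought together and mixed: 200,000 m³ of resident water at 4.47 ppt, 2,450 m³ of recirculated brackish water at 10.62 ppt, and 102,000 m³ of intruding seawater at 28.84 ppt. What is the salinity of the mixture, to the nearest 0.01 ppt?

12.68 ppt

Conserving salt mass:
salt = 200,000×4.47 + 2,450×10.62 + 102,000×28.84 = 894,000 + 26,019 + 2,941,680 = 3,861,699
volume = 200,000 + 2,450 + 102,000 = 304,450 m³
S = 3,861,699 / 304,450 = 12.6842 ppt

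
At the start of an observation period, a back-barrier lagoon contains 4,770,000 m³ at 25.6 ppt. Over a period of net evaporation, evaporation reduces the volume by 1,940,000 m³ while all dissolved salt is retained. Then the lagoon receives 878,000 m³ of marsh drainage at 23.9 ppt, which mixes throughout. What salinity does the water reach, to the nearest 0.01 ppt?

38.59 ppt

After evaporation: salt = 4,770,000×25.6 = 122,112,000; volume = 4,770,000 − 1,940,000 = 2,830,000 m³
After mixing: salt = 122,112,000 + 878,000×23.9 = 143,096,200; volume = 2,830,000 + 878,000 = 3,708,000 m³
S = 143,096,200 / 3,708,000 = 38.5912 ppt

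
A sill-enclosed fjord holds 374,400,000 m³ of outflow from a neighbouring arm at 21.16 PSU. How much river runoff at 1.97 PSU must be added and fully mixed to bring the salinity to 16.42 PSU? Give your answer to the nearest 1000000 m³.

Salt balance: 374,400,000×21.16 + V×1.97 = (374,400,000+V)×16.42
7,922,304,000 + 1.97V = 6,147,648,000 + 16.42V
1,774,656,000 = 14.45V
V = 122,813,564.01 m³

123000000 m³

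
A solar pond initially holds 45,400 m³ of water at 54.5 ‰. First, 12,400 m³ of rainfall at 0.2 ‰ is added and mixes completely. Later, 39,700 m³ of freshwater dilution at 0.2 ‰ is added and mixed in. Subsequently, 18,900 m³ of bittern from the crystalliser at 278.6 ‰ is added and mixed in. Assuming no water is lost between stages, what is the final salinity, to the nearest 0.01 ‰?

By conservation of dissolved salt,
Initial salt = 45,400×54.5 = 2,474,300
After stage 1: salt = 2,474,300 + 12,400×0.2 = 2,476,780; volume = 57,800 m³; S = 42.851 ‰
After stage 2: salt = 2,476,780 + 39,700×0.2 = 2,484,720; volume = 97,500 m³; S = 25.484 ‰
After stage 3: salt = 2,484,720 + 18,900×278.6 = 7,750,260; volume = 116,400 m³
S = 7,750,260 / 116,400 = 66.583 ‰

66.58 ‰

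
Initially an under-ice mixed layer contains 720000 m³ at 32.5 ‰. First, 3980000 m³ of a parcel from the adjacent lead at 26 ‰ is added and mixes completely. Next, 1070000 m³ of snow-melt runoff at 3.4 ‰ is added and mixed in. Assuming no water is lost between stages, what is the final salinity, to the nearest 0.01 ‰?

Salt balance:
Initial salt = 720,000×32.5 = 23,400,000
After stage 1: salt = 23,400,000 + 3,980,000×26 = 126,880,000; volume = 4,700,000 m³; S = 26.996 ‰
After stage 2: salt = 126,880,000 + 1,070,000×3.4 = 130,518,000; volume = 5,770,000 m³
S = 130,518,000 / 5,770,000 = 22.6201 ‰

22.62 ‰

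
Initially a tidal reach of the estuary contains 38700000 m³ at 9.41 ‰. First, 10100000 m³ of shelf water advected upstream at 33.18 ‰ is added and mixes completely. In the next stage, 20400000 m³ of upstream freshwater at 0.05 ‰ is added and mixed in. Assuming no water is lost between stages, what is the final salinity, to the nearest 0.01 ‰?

Salt balance:
Initial salt = 38,700,000×9.41 = 364,167,000
After stage 1: salt = 364,167,000 + 10,100,000×33.18 = 699,285,000; volume = 48,800,000 m³; S = 14.33 ‰
After stage 2: salt = 699,285,000 + 20,400,000×0.05 = 700,305,000; volume = 69,200,000 m³
S = 700,305,000 / 69,200,000 = 10.12 ‰

10.12 ‰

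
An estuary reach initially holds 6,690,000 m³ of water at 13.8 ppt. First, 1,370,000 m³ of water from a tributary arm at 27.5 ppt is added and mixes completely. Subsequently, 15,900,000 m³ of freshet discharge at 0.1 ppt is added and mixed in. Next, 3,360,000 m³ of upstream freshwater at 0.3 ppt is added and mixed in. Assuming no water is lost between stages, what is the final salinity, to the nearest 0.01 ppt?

4.85 ppt

Mass of salt is conserved:
Initial salt = 6,690,000×13.8 = 92,322,000
After stage 1: salt = 92,322,000 + 1,370,000×27.5 = 129,997,000; volume = 8,060,000 m³; S = 16.129 ppt
After stage 2: salt = 129,997,000 + 15,900,000×0.1 = 131,587,000; volume = 23,960,000 m³; S = 5.492 ppt
After stage 3: salt = 131,587,000 + 3,360,000×0.3 = 132,595,000; volume = 27,320,000 m³
S = 132,595,000 / 27,320,000 = 4.8534 ppt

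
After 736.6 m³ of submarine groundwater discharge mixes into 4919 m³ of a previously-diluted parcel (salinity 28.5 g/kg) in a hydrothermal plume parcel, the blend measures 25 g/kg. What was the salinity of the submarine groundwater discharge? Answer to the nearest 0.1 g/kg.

Salt balance: 4,919×28.5 + 736.6×S = 5,655.6×25
140,191.5 + 736.6·S = 141,390
S = (141,390 − 140,191.5) / 736.6 = 1.6271 g/kg

1.6 g/kg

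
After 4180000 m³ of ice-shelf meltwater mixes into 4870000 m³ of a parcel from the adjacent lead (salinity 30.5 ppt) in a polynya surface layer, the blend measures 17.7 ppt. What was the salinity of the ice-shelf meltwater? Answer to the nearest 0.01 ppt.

Salt balance: 4,870,000×30.5 + 4,180,000×S = 9,050,000×17.7
148,535,000 + 4,180,000·S = 160,185,000
S = (160,185,000 − 148,535,000) / 4,180,000 = 2.7871 ppt

2.79 ppt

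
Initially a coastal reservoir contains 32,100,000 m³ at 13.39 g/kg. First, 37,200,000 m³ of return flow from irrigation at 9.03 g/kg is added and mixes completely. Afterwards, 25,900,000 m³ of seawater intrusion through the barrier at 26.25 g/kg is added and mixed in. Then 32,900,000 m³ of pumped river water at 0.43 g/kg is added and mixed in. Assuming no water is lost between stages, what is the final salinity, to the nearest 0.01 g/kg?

11.40 g/kg

Mass of salt is conserved:
Initial salt = 32,100,000×13.39 = 429,819,000
After stage 1: salt = 429,819,000 + 37,200,000×9.03 = 765,735,000; volume = 69,300,000 m³; S = 11.05 g/kg
After stage 2: salt = 765,735,000 + 25,900,000×26.25 = 1,445,610,000; volume = 95,200,000 m³; S = 15.185 g/kg
After stage 3: salt = 1,445,610,000 + 32,900,000×0.43 = 1,459,757,000; volume = 128,100,000 m³
S = 1,459,757,000 / 128,100,000 = 11.3954 g/kg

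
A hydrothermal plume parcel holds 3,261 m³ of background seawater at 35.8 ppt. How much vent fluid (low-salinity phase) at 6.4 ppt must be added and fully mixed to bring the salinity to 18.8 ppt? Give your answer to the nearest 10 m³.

4470 m³

Salt balance: 3,261×35.8 + V×6.4 = (3,261+V)×18.8
116,743.8 + 6.4V = 61,306.8 + 18.8V
55,437 = 12.4V
V = 4,470.73 m³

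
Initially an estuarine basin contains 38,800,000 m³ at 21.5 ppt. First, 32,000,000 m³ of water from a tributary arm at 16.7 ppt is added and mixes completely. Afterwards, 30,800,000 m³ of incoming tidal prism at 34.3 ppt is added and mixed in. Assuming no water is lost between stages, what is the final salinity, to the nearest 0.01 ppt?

23.87 ppt

Mass of salt is conserved:
Initial salt = 38,800,000×21.5 = 834,200,000
After stage 1: salt = 834,200,000 + 32,000,000×16.7 = 1,368,600,000; volume = 70,800,000 m³; S = 19.331 ppt
After stage 2: salt = 1,368,600,000 + 30,800,000×34.3 = 2,425,040,000; volume = 101,600,000 m³
S = 2,425,040,000 / 101,600,000 = 23.8685 ppt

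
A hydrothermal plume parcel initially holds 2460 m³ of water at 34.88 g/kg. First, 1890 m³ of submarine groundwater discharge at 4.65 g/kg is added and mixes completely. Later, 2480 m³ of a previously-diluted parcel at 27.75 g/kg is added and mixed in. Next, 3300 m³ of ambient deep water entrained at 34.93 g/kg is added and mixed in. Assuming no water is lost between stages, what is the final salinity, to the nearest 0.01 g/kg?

27.51 g/kg

Conserving salt mass:
Initial salt = 2,460×34.88 = 85,804.8
After stage 1: salt = 85,804.8 + 1,890×4.65 = 94,593.3; volume = 4,350 m³; S = 21.746 g/kg
After stage 2: salt = 94,593.3 + 2,480×27.75 = 163,413.3; volume = 6,830 m³; S = 23.926 g/kg
After stage 3: salt = 163,413.3 + 3,300×34.93 = 278,682.3; volume = 10,130 m³
S = 278,682.3 / 10,130 = 27.5106 g/kg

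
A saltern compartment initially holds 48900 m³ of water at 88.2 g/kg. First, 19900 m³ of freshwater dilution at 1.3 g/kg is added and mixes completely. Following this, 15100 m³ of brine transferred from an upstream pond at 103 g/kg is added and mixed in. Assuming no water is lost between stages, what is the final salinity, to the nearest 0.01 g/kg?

70.25 g/kg

By conservation of dissolved salt,
Initial salt = 48,900×88.2 = 4,312,980
After stage 1: salt = 4,312,980 + 19,900×1.3 = 4,338,850; volume = 68,800 m³; S = 63.065 g/kg
After stage 2: salt = 4,338,850 + 15,100×103 = 5,894,150; volume = 83,900 m³
S = 5,894,150 / 83,900 = 70.2521 g/kg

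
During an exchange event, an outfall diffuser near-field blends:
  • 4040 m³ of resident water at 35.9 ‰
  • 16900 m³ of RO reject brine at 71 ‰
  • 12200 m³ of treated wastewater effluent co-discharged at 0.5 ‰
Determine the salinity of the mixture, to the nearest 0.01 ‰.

Total salt / total volume:
salt = 4,040×35.9 + 16,900×71 + 12,200×0.5 = 145,036 + 1,199,900 + 6,100 = 1,351,036
volume = 4,040 + 16,900 + 12,200 = 33,140 m³
S = 1,351,036 / 33,140 = 40.7675 ‰

40.77 ‰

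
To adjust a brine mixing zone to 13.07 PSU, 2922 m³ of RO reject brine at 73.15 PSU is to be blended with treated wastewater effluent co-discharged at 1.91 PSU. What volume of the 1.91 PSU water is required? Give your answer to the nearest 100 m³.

Salt balance: 2,922×73.15 + V×1.91 = (2,922+V)×13.07
213,744.3 + 1.91V = 38,190.54 + 13.07V
175,553.76 = 11.16V
V = 15,730.62 m³

15700 m³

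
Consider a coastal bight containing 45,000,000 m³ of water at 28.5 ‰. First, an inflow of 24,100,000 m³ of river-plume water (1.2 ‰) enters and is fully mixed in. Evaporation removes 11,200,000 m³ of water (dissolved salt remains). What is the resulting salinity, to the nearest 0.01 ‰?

After mixing: salt = 45,000,000×28.5 + 24,100,000×1.2 = 1,311,420,000; volume = 69,100,000 m³
After evaporation: salt unchanged = 1,311,420,000; volume = 69,100,000 − 11,200,000 = 57,900,000 m³
S = 1,311,420,000 / 57,900,000 = 22.6497 ‰

22.65 ‰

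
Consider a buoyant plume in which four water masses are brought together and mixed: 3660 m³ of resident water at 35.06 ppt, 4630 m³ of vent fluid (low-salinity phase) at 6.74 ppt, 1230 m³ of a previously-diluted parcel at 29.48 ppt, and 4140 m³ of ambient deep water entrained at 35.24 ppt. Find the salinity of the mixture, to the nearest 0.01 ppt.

25.01 ppt

Salt balance:
salt = 3,660×35.06 + 4,630×6.74 + 1,230×29.48 + 4,140×35.24 = 128,319.6 + 31,206.2 + 36,260.4 + 145,893.6 = 341,679.8
volume = 3,660 + 4,630 + 1,230 + 4,140 = 13,660 m³
S = 341,679.8 / 13,660 = 25.0132 ppt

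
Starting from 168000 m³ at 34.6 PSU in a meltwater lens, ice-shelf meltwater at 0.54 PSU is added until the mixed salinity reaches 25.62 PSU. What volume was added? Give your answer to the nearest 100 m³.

60200 m³

Salt balance: 168,000×34.6 + V×0.54 = (168,000+V)×25.62
5,812,800 + 0.54V = 4,304,160 + 25.62V
1,508,640 = 25.08V
V = 60,153.11 m³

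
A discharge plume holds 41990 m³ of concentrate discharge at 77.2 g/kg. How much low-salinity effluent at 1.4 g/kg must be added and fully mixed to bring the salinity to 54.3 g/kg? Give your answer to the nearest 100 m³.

18200 m³

Salt balance: 41,990×77.2 + V×1.4 = (41,990+V)×54.3
3,241,628 + 1.4V = 2,280,057 + 54.3V
961,571 = 52.9V
V = 18,177.15 m³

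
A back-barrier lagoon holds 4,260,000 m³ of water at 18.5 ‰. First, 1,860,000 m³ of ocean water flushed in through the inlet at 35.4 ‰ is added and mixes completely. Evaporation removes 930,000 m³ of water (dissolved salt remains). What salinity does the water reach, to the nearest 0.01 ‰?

27.87 ‰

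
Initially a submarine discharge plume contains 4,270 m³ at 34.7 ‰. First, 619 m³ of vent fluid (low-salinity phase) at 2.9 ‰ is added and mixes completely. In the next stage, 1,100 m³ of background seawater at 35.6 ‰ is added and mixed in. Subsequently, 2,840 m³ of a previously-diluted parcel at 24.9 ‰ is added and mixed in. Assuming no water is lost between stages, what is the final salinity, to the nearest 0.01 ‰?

29.43 ‰

By conservation of dissolved salt,
Initial salt = 4,270×34.7 = 148,169
After stage 1: salt = 148,169 + 619×2.9 = 149,964.1; volume = 4,889 m³; S = 30.674 ‰
After stage 2: salt = 149,964.1 + 1,100×35.6 = 189,124.1; volume = 5,989 m³; S = 31.579 ‰
After stage 3: salt = 189,124.1 + 2,840×24.9 = 259,840.1; volume = 8,829 m³
S = 259,840.1 / 8,829 = 29.4303 ‰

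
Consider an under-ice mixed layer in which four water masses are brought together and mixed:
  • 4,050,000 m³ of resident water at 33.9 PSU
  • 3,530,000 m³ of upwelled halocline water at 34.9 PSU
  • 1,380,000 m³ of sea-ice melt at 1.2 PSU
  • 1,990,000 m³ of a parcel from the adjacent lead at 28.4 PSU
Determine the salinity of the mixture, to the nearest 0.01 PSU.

Total salt / total volume:
salt = 4,050,000×33.9 + 3,530,000×34.9 + 1,380,000×1.2 + 1,990,000×28.4 = 137,295,000 + 123,197,000 + 1,656,000 + 56,516,000 = 318,664,000
volume = 4,050,000 + 3,530,000 + 1,380,000 + 1,990,000 = 10,950,000 m³
S = 318,664,000 / 10,950,000 = 29.1017 PSU

29.10 PSU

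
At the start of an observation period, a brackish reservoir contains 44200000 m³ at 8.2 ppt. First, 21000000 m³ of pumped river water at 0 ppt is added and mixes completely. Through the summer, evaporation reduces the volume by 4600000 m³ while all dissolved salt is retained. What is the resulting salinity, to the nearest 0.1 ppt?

6.0 ppt

After mixing: salt = 44,200,000×8.2 + 21,000,000×0 = 362,440,000; volume = 65,200,000 m³
After evaporation: salt unchanged = 362,440,000; volume = 65,200,000 − 4,600,000 = 60,600,000 m³
S = 362,440,000 / 60,600,000 = 5.9809 ppt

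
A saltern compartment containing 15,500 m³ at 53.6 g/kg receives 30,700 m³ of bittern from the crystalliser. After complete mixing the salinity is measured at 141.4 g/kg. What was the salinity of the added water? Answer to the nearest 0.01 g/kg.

185.73 g/kg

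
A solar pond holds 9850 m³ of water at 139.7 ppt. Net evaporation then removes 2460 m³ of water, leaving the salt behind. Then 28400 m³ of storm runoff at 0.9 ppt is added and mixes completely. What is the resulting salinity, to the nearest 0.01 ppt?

39.16 ppt

After evaporation: salt = 9,850×139.7 = 1,376,045; volume = 9,850 − 2,460 = 7,390 m³
After mixing: salt = 1,376,045 + 28,400×0.9 = 1,401,605; volume = 7,390 + 28,400 = 35,790 m³
S = 1,401,605 / 35,790 = 39.1619 ppt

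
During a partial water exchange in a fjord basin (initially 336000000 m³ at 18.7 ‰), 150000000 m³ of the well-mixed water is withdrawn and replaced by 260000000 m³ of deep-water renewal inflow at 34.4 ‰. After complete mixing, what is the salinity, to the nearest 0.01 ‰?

Remaining after removal: 186,000,000 m³ at 18.7 ‰ (salt = 3,478,200,000)
After addition: salt = 3,478,200,000 + 260,000,000×34.4 = 12,422,200,000; volume = 446,000,000 m³
S = 12,422,200,000 / 446,000,000 = 27.8525 ‰

27.85 ‰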